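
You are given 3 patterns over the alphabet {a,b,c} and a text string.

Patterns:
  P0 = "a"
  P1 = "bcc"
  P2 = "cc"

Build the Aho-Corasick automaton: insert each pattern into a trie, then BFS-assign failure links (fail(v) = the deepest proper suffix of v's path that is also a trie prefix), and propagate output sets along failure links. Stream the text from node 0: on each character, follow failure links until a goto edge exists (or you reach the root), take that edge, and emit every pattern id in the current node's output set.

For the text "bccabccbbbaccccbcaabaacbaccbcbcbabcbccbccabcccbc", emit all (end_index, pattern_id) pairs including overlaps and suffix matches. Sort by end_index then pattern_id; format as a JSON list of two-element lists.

Build:
Trie nodes:
  n0 'ε': a→1 b→2 c→5
  n1 'a': ·  ←P0
  n2 'b': c→3
  n3 'bc': c→4
  n4 'bcc': ·  ←P1
  n5 'c': c→6
  n6 'cc': ·  ←P2

Failure links (BFS by depth):
  fail(1) 'a': from fail(0)=0 chase 'a': 0 ⇒ 0;  out={0}∪out(0)={0}
  fail(2) 'b': from fail(0)=0 chase 'b': 0 ⇒ 0;  out=∅∪out(0)=∅
  fail(5) 'c': from fail(0)=0 chase 'c': 0 ⇒ 0;  out=∅∪out(0)=∅
  fail(3) 'bc': from fail(2)=0 chase 'c': 0 ⇒ 5;  out=∅∪out(5)=∅
  fail(6) 'cc': from fail(5)=0 chase 'c': 0 ⇒ 5;  out={2}∪out(5)={2}
  fail(4) 'bcc': from fail(3)=5 chase 'c': 5 ⇒ 6;  out={1}∪out(6)={1,2}

Text stream:
pos 0 'b': at 2
pos 1 'c': at 3
pos 2 'c': at 4  ** P1@[0:2],P2@[1:2]
pos 3 'a': at 1 (via fail)  ** P0@[3:3]
pos 4 'b': at 2 (via fail)
pos 5 'c': at 3
pos 6 'c': at 4  ** P1@[4:6],P2@[5:6]
pos 7 'b': at 2 (via fail)
pos 8 'b': at 2 (via fail)
pos 9 'b': at 2 (via fail)
pos 10 'a': at 1 (via fail)  ** P0@[10:10]
pos 11 'c': at 5 (via fail)
pos 12 'c': at 6  ** P2@[11:12]
pos 13 'c': at 6 (via fail)  ** P2@[12:13]
pos 14 'c': at 6 (via fail)  ** P2@[13:14]
pos 15 'b': at 2 (via fail)
pos 16 'c': at 3
pos 17 'a': at 1 (via fail)  ** P0@[17:17]
pos 18 'a': at 1 (via fail)  ** P0@[18:18]
pos 19 'b': at 2 (via fail)
pos 20 'a': at 1 (via fail)  ** P0@[20:20]
pos 21 'a': at 1 (via fail)  ** P0@[21:21]
pos 22 'c': at 5 (via fail)
pos 23 'b': at 2 (via fail)
pos 24 'a': at 1 (via fail)  ** P0@[24:24]
pos 25 'c': at 5 (via fail)
pos 26 'c': at 6  ** P2@[25:26]
pos 27 'b': at 2 (via fail)
pos 28 'c': at 3
pos 29 'b': at 2 (via fail)
pos 30 'c': at 3
pos 31 'b': at 2 (via fail)
pos 32 'a': at 1 (via fail)  ** P0@[32:32]
pos 33 'b': at 2 (via fail)
pos 34 'c': at 3
pos 35 'b': at 2 (via fail)
pos 36 'c': at 3
pos 37 'c': at 4  ** P1@[35:37],P2@[36:37]
pos 38 'b': at 2 (via fail)
pos 39 'c': at 3
pos 40 'c': at 4  ** P1@[38:40],P2@[39:40]
pos 41 'a': at 1 (via fail)  ** P0@[41:41]
pos 42 'b': at 2 (via fail)
pos 43 'c': at 3
pos 44 'c': at 4  ** P1@[42:44],P2@[43:44]
pos 45 'c': at 6 (via fail)  ** P2@[44:45]
pos 46 'b': at 2 (via fail)
pos 47 'c': at 3

Result: [[2,1],[2,2],[3,0],[6,1],[6,2],[10,0],[12,2],[13,2],[14,2],[17,0],[18,0],[20,0],[21,0],[24,0],[26,2],[32,0],[37,1],[37,2],[40,1],[40,2],[41,0],[44,1],[44,2],[45,2]]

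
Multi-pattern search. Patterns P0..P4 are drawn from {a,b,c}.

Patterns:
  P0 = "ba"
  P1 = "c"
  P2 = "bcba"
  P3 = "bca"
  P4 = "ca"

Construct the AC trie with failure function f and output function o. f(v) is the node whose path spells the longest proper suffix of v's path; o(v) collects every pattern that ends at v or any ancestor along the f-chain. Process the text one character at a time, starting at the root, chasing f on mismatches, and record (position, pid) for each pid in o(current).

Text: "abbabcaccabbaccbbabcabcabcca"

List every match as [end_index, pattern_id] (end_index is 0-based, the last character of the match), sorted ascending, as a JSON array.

Build:
Trie nodes:
  n0 'ε': b→1 c→3
  n1 'b': a→2 c→4
  n2 'ba': ·  [P0 ends]
  n3 'c': a→8  [P1 ends]
  n4 'bc': a→7 b→5
  n5 'bcb': a→6
  n6 'bcba': ·  [P2 ends]
  n7 'bca': ·  [P3 ends]
  n8 'ca': ·  [P4 ends]

BFS fail/out derivation:
  fail(1) 'b': from fail(0)=0 chase 'b': 0 ⇒ 0;  out=∅∪out(0)=∅
  fail(3) 'c': from fail(0)=0 chase 'c': 0 ⇒ 0;  out={1}∪out(0)={1}
  fail(2) 'ba': from fail(1)=0 chase 'a': 0 ⇒ 0;  out={0}∪out(0)={0}
  fail(4) 'bc': from fail(1)=0 chase 'c': 0 ⇒ 3;  out=∅∪out(3)={1}
  fail(8) 'ca': from fail(3)=0 chase 'a': 0 ⇒ 0;  out={4}∪out(0)={4}
  fail(5) 'bcb': from fail(4)=3 chase 'b': 3→0 ⇒ 1;  out=∅∪out(1)=∅
  fail(7) 'bca': from fail(4)=3 chase 'a': 3 ⇒ 8;  out={3}∪out(8)={3,4}
  fail(6) 'bcba': from fail(5)=1 chase 'a': 1 ⇒ 2;  out={2}∪out(2)={0,2}

Text stream:
[0] read 'a'  n0⇒n0
[1] read 'b'  n0⇒n1
[2] read 'b'  n1⇒n1 (via fail)
[3] read 'a'  n1⇒n2  → match P0@[2:3]
[4] read 'b'  n2⇒n1 (via fail)
[5] read 'c'  n1⇒n4  → match P1@[5:5]
[6] read 'a'  n4⇒n7  → match P3@[4:6],P4@[5:6]
[7] read 'c'  n7⇒n3 (via fail)  → match P1@[7:7]
[8] read 'c'  n3⇒n3 (via fail)  → match P1@[8:8]
[9] read 'a'  n3⇒n8  → match P4@[8:9]
[10] read 'b'  n8⇒n1 (via fail)
[11] read 'b'  n1⇒n1 (via fail)
[12] read 'a'  n1⇒n2  → match P0@[11:12]
[13] read 'c'  n2⇒n3 (via fail)  → match P1@[13:13]
[14] read 'c'  n3⇒n3 (via fail)  → match P1@[14:14]
[15] read 'b'  n3⇒n1 (via fail)
[16] read 'b'  n1⇒n1 (via fail)
[17] read 'a'  n1⇒n2  → match P0@[16:17]
[18] read 'b'  n2⇒n1 (via fail)
[19] read 'c'  n1⇒n4  → match P1@[19:19]
[20] read 'a'  n4⇒n7  → match P3@[18:20],P4@[19:20]
[21] read 'b'  n7⇒n1 (via fail)
[22] read 'c'  n1⇒n4  → match P1@[22:22]
[23] read 'a'  n4⇒n7  → match P3@[21:23],P4@[22:23]
[24] read 'b'  n7⇒n1 (via fail)
[25] read 'c'  n1⇒n4  → match P1@[25:25]
[26] read 'c'  n4⇒n3 (via fail)  → match P1@[26:26]
[27] read 'a'  n3⇒n8  → match P4@[26:27]

Matches: [[3,0],[5,1],[6,3],[6,4],[7,1],[8,1],[9,4],[12,0],[13,1],[14,1],[17,0],[19,1],[20,3],[20,4],[22,1],[23,3],[23,4],[25,1],[26,1],[27,4]]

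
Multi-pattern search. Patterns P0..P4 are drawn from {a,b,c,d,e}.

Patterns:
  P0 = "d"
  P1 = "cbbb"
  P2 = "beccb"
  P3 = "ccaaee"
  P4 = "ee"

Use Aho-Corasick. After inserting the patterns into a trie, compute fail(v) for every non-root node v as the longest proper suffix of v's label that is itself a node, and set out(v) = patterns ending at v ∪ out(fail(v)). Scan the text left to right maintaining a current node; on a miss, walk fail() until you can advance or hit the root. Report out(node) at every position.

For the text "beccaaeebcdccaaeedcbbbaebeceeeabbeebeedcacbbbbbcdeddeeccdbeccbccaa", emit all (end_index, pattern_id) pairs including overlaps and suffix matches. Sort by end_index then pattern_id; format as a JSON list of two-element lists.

Build automaton:
Trie (insert patterns):
  0='ε' goto b→6 c→2 d→1 e→16
  1='d' goto ·  [P0 ends]
  2='c' goto b→3 c→11
  3='cb' goto b→4
  4='cbb' goto b→5
  5='cbbb' goto ·  [P1 ends]
  6='b' goto e→7
  7='be' goto c→8
  8='bec' goto c→9
  9='becc' goto b→10
  10='beccb' goto ·  [P2 ends]
  11='cc' goto a→12
  12='cca' goto a→13
  13='ccaa' goto e→14
  14='ccaae' goto e→15
  15='ccaaee' goto ·  [P3 ends]
  16='e' goto e→17
  17='ee' goto ·  [P4 ends]

BFS fail/out derivation:
  fail(1) 'd': from fail(0)=0 chase 'd': 0 ⇒ 0;  out={0}∪out(0)={0}
  fail(2) 'c': from fail(0)=0 chase 'c': 0 ⇒ 0;  out=∅∪out(0)=∅
  fail(6) 'b': from fail(0)=0 chase 'b': 0 ⇒ 0;  out=∅∪out(0)=∅
  fail(16) 'e': from fail(0)=0 chase 'e': 0 ⇒ 0;  out=∅∪out(0)=∅
  fail(3) 'cb': from fail(2)=0 chase 'b': 0 ⇒ 6;  out=∅∪out(6)=∅
  fail(7) 'be': from fail(6)=0 chase 'e': 0 ⇒ 16;  out=∅∪out(16)=∅
  fail(11) 'cc': from fail(2)=0 chase 'c': 0 ⇒ 2;  out=∅∪out(2)=∅
  fail(17) 'ee': from fail(16)=0 chase 'e': 0 ⇒ 16;  out={4}∪out(16)={4}
  fail(4) 'cbb': from fail(3)=6 chase 'b': 6→0 ⇒ 6;  out=∅∪out(6)=∅
  fail(8) 'bec': from fail(7)=16 chase 'c': 16→0 ⇒ 2;  out=∅∪out(2)=∅
  fail(12) 'cca': from fail(11)=2 chase 'a': 2→0 ⇒ 0;  out=∅∪out(0)=∅
  fail(5) 'cbbb': from fail(4)=6 chase 'b': 6→0 ⇒ 6;  out={1}∪out(6)={1}
  fail(9) 'becc': from fail(8)=2 chase 'c': 2 ⇒ 11;  out=∅∪out(11)=∅
  fail(13) 'ccaa': from fail(12)=0 chase 'a': 0 ⇒ 0;  out=∅∪out(0)=∅
  fail(10) 'beccb': from fail(9)=11 chase 'b': 11→2 ⇒ 3;  out={2}∪out(3)={2}
  fail(14) 'ccaae': from fail(13)=0 chase 'e': 0 ⇒ 16;  out=∅∪out(16)=∅
  fail(15) 'ccaaee': from fail(14)=16 chase 'e': 16 ⇒ 17;  out={3}∪out(17)={3,4}

Scan:
[0] read 'b'  n0⇒n6
[1] read 'e'  n6⇒n7
[2] read 'c'  n7⇒n8
[3] read 'c'  n8⇒n9
[4] read 'a'  n9⇒n12 (fail-walked)
[5] read 'a'  n12⇒n13
[6] read 'e'  n13⇒n14
[7] read 'e'  n14⇒n15  → match P3@[2:7],P4@[6:7]
[8] read 'b'  n15⇒n6 (fail-walked)
[9] read 'c'  n6⇒n2 (fail-walked)
[10] read 'd'  n2⇒n1 (fail-walked)  → match P0@[10:10]
[11] read 'c'  n1⇒n2 (fail-walked)
[12] read 'c'  n2⇒n11
[13] read 'a'  n11⇒n12
[14] read 'a'  n12⇒n13
[15] read 'e'  n13⇒n14
[16] read 'e'  n14⇒n15  → match P3@[11:16],P4@[15:16]
[17] read 'd'  n15⇒n1 (fail-walked)  → match P0@[17:17]
[18] read 'c'  n1⇒n2 (fail-walked)
[19] read 'b'  n2⇒n3
[20] read 'b'  n3⇒n4
[21] read 'b'  n4⇒n5  → match P1@[18:21]
[22] read 'a'  n5⇒n0 (fail-walked)
[23] read 'e'  n0⇒n16
[24] read 'b'  n16⇒n6 (fail-walked)
[25] read 'e'  n6⇒n7
[26] read 'c'  n7⇒n8
[27] read 'e'  n8⇒n16 (fail-walked)
[28] read 'e'  n16⇒n17  → match P4@[27:28]
[29] read 'e'  n17⇒n17 (fail-walked)  → match P4@[28:29]
[30] read 'a'  n17⇒n0 (fail-walked)
[31] read 'b'  n0⇒n6
[32] read 'b'  n6⇒n6 (fail-walked)
[33] read 'e'  n6⇒n7
[34] read 'e'  n7⇒n17 (fail-walked)  → match P4@[33:34]
[35] read 'b'  n17⇒n6 (fail-walked)
[36] read 'e'  n6⇒n7
[37] read 'e'  n7⇒n17 (fail-walked)  → match P4@[36:37]
[38] read 'd'  n17⇒n1 (fail-walked)  → match P0@[38:38]
[39] read 'c'  n1⇒n2 (fail-walked)
[40] read 'a'  n2⇒n0 (fail-walked)
[41] read 'c'  n0⇒n2
[42] read 'b'  n2⇒n3
[43] read 'b'  n3⇒n4
[44] read 'b'  n4⇒n5  → match P1@[41:44]
[45] read 'b'  n5⇒n6 (fail-walked)
[46] read 'b'  n6⇒n6 (fail-walked)
[47] read 'c'  n6⇒n2 (fail-walked)
[48] read 'd'  n2⇒n1 (fail-walked)  → match P0@[48:48]
[49] read 'e'  n1⇒n16 (fail-walked)
[50] read 'd'  n16⇒n1 (fail-walked)  → match P0@[50:50]
[51] read 'd'  n1⇒n1 (fail-walked)  → match P0@[51:51]
[52] read 'e'  n1⇒n16 (fail-walked)
[53] read 'e'  n16⇒n17  → match P4@[52:53]
[54] read 'c'  n17⇒n2 (fail-walked)
[55] read 'c'  n2⇒n11
[56] read 'd'  n11⇒n1 (fail-walked)  → match P0@[56:56]
[57] read 'b'  n1⇒n6 (fail-walked)
[58] read 'e'  n6⇒n7
[59] read 'c'  n7⇒n8
[60] read 'c'  n8⇒n9
[61] read 'b'  n9⇒n10  → match P2@[57:61]
[62] read 'c'  n10⇒n2 (fail-walked)
[63] read 'c'  n2⇒n11
[64] read 'a'  n11⇒n12
[65] read 'a'  n12⇒n13

All matches (sorted): [[7,3],[7,4],[10,0],[16,3],[16,4],[17,0],[21,1],[28,4],[29,4],[34,4],[37,4],[38,0],[44,1],[48,0],[50,0],[51,0],[53,4],[56,0],[61,2]]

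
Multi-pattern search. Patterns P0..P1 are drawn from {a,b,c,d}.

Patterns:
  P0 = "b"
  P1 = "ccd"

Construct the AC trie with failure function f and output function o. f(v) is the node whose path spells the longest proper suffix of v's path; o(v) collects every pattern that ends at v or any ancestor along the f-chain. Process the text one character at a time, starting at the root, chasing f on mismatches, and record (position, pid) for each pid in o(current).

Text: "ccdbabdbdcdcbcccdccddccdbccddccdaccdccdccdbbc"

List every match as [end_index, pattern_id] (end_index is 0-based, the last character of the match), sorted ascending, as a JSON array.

Build:
Trie (insert patterns):
  0='ε' goto b→1 c→2
  1='b' goto ·  ←P0
  2='c' goto c→3
  3='cc' goto d→4
  4='ccd' goto ·  ←P1

Failure links (BFS by depth):
  n1('b'): parent n0 fail=0; on 'b' 0 → fail=0;  out {0}∪∅={0}
  n2('c'): parent n0 fail=0; on 'c' 0 → fail=0;  out ∅∪∅=∅
  n3('cc'): parent n2 fail=0; on 'c' 0 → fail=2;  out ∅∪∅=∅
  n4('ccd'): parent n3 fail=2; on 'd' 2→0 → fail=0;  out {1}∪∅={1}

Scan:
[0] read 'c'  n0⇒n2
[1] read 'c'  n2⇒n3
[2] read 'd'  n3⇒n4  ** P1@[0:2]
[3] read 'b'  n4⇒n1 ·f  ** P0@[3:3]
[4] read 'a'  n1⇒n0 ·f
[5] read 'b'  n0⇒n1  ** P0@[5:5]
[6] read 'd'  n1⇒n0 ·f
[7] read 'b'  n0⇒n1  ** P0@[7:7]
[8] read 'd'  n1⇒n0 ·f
[9] read 'c'  n0⇒n2
[10] read 'd'  n2⇒n0 ·f
[11] read 'c'  n0⇒n2
[12] read 'b'  n2⇒n1 ·f  ** P0@[12:12]
[13] read 'c'  n1⇒n2 ·f
[14] read 'c'  n2⇒n3
[15] read 'c'  n3⇒n3 ·f
[16] read 'd'  n3⇒n4  ** P1@[14:16]
[17] read 'c'  n4⇒n2 ·f
[18] read 'c'  n2⇒n3
[19] read 'd'  n3⇒n4  ** P1@[17:19]
[20] read 'd'  n4⇒n0 ·f
[21] read 'c'  n0⇒n2
[22] read 'c'  n2⇒n3
[23] read 'd'  n3⇒n4  ** P1@[21:23]
[24] read 'b'  n4⇒n1 ·f  ** P0@[24:24]
[25] read 'c'  n1⇒n2 ·f
[26] read 'c'  n2⇒n3
[27] read 'd'  n3⇒n4  ** P1@[25:27]
[28] read 'd'  n4⇒n0 ·f
[29] read 'c'  n0⇒n2
[30] read 'c'  n2⇒n3
[31] read 'd'  n3⇒n4  ** P1@[29:31]
[32] read 'a'  n4⇒n0 ·f
[33] read 'c'  n0⇒n2
[34] read 'c'  n2⇒n3
[35] read 'd'  n3⇒n4  ** P1@[33:35]
[36] read 'c'  n4⇒n2 ·f
[37] read 'c'  n2⇒n3
[38] read 'd'  n3⇒n4  ** P1@[36:38]
[39] read 'c'  n4⇒n2 ·f
[40] read 'c'  n2⇒n3
[41] read 'd'  n3⇒n4  ** P1@[39:41]
[42] read 'b'  n4⇒n1 ·f  ** P0@[42:42]
[43] read 'b'  n1⇒n1 ·f  ** P0@[43:43]
[44] read 'c'  n1⇒n2 ·f

All matches (sorted): [[2,1],[3,0],[5,0],[7,0],[12,0],[16,1],[19,1],[23,1],[24,0],[27,1],[31,1],[35,1],[38,1],[41,1],[42,0],[43,0]]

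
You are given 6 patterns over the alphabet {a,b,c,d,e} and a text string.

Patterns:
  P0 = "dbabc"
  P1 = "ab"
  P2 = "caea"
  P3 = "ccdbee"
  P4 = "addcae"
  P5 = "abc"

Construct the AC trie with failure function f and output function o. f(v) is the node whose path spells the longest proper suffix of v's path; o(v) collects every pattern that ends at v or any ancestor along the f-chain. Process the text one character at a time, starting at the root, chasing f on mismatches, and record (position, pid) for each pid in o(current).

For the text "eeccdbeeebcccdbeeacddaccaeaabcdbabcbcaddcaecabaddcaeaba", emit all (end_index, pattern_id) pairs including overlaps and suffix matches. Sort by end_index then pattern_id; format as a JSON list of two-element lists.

Build automaton:
Trie nodes:
  0='ε' goto a→6 c→8 d→1
  1='d' goto b→2
  2='db' goto a→3
  3='dba' goto b→4
  4='dbab' goto c→5
  5='dbabc' goto ·  ←P0
  6='a' goto b→7 d→17
  7='ab' goto c→22  ←P1
  8='c' goto a→9 c→12
  9='ca' goto e→10
  10='cae' goto a→11
  11='caea' goto ·  ←P2
  12='cc' goto d→13
  13='ccd' goto b→14
  14='ccdb' goto e→15
  15='ccdbe' goto e→16
  16='ccdbee' goto ·  ←P3
  17='ad' goto d→18
  18='add' goto c→19
  19='addc' goto a→20
  20='addca' goto e→21
  21='addcae' goto ·  ←P4
  22='abc' goto ·  ←P5

Failure links (BFS by depth):
  n1('d'): parent n0 fail=0; on 'd' 0 → fail=0;  out ∅∪∅=∅
  n6('a'): parent n0 fail=0; on 'a' 0 → fail=0;  out ∅∪∅=∅
  n8('c'): parent n0 fail=0; on 'c' 0 → fail=0;  out ∅∪∅=∅
  n2('db'): parent n1 fail=0; on 'b' 0 → fail=0;  out ∅∪∅=∅
  n7('ab'): parent n6 fail=0; on 'b' 0 → fail=0;  out {1}∪∅={1}
  n9('ca'): parent n8 fail=0; on 'a' 0 → fail=6;  out ∅∪∅=∅
  n12('cc'): parent n8 fail=0; on 'c' 0 → fail=8;  out ∅∪∅=∅
  n17('ad'): parent n6 fail=0; on 'd' 0 → fail=1;  out ∅∪∅=∅
  n3('dba'): parent n2 fail=0; on 'a' 0 → fail=6;  out ∅∪∅=∅
  n10('cae'): parent n9 fail=6; on 'e' 6→0 → fail=0;  out ∅∪∅=∅
  n13('ccd'): parent n12 fail=8; on 'd' 8→0 → fail=1;  out ∅∪∅=∅
  n18('add'): parent n17 fail=1; on 'd' 1→0 → fail=1;  out ∅∪∅=∅
  n22('abc'): parent n7 fail=0; on 'c' 0 → fail=8;  out {5}∪∅={5}
  n4('dbab'): parent n3 fail=6; on 'b' 6 → fail=7;  out ∅∪{1}={1}
  n11('caea'): parent n10 fail=0; on 'a' 0 → fail=6;  out {2}∪∅={2}
  n14('ccdb'): parent n13 fail=1; on 'b' 1 → fail=2;  out ∅∪∅=∅
  n19('addc'): parent n18 fail=1; on 'c' 1→0 → fail=8;  out ∅∪∅=∅
  n5('dbabc'): parent n4 fail=7; on 'c' 7 → fail=22;  out {0}∪{5}={0,5}
  n15('ccdbe'): parent n14 fail=2; on 'e' 2→0 → fail=0;  out ∅∪∅=∅
  n20('addca'): parent n19 fail=8; on 'a' 8 → fail=9;  out ∅∪∅=∅
  n16('ccdbee'): parent n15 fail=0; on 'e' 0 → fail=0;  out {3}∪∅={3}
  n21('addcae'): parent n20 fail=9; on 'e' 9 → fail=10;  out {4}∪∅={4}

Text stream:
i=0 'e': node 0→0
i=1 'e': node 0→0
i=2 'c': node 0→8
i=3 'c': node 8→12
i=4 'd': node 12→13
i=5 'b': node 13→14
i=6 'e': node 14→15
i=7 'e': node 15→16  emit P3@[2:7]
i=8 'e': node 16→0 ·f
i=9 'b': node 0→0
i=10 'c': node 0→8
i=11 'c': node 8→12
i=12 'c': node 12→12 ·f
i=13 'd': node 12→13
i=14 'b': node 13→14
i=15 'e': node 14→15
i=16 'e': node 15→16  emit P3@[11:16]
i=17 'a': node 16→6 ·f
i=18 'c': node 6→8 ·f
i=19 'd': node 8→1 ·f
i=20 'd': node 1→1 ·f
i=21 'a': node 1→6 ·f
i=22 'c': node 6→8 ·f
i=23 'c': node 8→12
i=24 'a': node 12→9 ·f
i=25 'e': node 9→10
i=26 'a': node 10→11  emit P2@[23:26]
i=27 'a': node 11→6 ·f
i=28 'b': node 6→7  emit P1@[27:28]
i=29 'c': node 7→22  emit P5@[27:29]
i=30 'd': node 22→1 ·f
i=31 'b': node 1→2
i=32 'a': node 2→3
i=33 'b': node 3→4  emit P1@[32:33]
i=34 'c': node 4→5  emit P0@[30:34],P5@[32:34]
i=35 'b': node 5→0 ·f
i=36 'c': node 0→8
i=37 'a': node 8→9
i=38 'd': node 9→17 ·f
i=39 'd': node 17→18
i=40 'c': node 18→19
i=41 'a': node 19→20
i=42 'e': node 20→21  emit P4@[37:42]
i=43 'c': node 21→8 ·f
i=44 'a': node 8→9
i=45 'b': node 9→7 ·f  emit P1@[44:45]
i=46 'a': node 7→6 ·f
i=47 'd': node 6→17
i=48 'd': node 17→18
i=49 'c': node 18→19
i=50 'a': node 19→20
i=51 'e': node 20→21  emit P4@[46:51]
i=52 'a': node 21→11 ·f  emit P2@[49:52]
i=53 'b': node 11→7 ·f  emit P1@[52:53]
i=54 'a': node 7→6 ·f

Result: [[7,3],[16,3],[26,2],[28,1],[29,5],[33,1],[34,0],[34,5],[42,4],[45,1],[51,4],[52,2],[53,1]]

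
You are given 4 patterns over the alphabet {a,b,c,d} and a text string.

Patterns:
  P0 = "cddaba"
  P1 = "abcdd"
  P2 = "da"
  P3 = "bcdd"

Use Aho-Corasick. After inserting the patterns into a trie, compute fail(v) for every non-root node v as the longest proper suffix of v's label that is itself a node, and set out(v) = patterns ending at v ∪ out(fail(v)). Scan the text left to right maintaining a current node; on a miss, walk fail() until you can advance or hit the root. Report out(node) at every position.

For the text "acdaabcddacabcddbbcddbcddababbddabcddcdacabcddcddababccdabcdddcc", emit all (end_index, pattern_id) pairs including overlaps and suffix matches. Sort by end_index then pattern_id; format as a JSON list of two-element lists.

Construct AC machine:
Trie (insert patterns):
  n0 'ε': a→7 b→14 c→1 d→12
  n1 'c': d→2
  n2 'cd': d→3
  n3 'cdd': a→4
  n4 'cdda': b→5
  n5 'cddab': a→6
  n6 'cddaba': ·  [P0 ends]
  n7 'a': b→8
  n8 'ab': c→9
  n9 'abc': d→10
  n10 'abcd': d→11
  n11 'abcdd': ·  [P1 ends]
  n12 'd': a→13
  n13 'da': ·  [P2 ends]
  n14 'b': c→15
  n15 'bc': d→16
  n16 'bcd': d→17
  n17 'bcdd': ·  [P3 ends]

Failure links (BFS by depth):
  fail(1) 'c': from fail(0)=0 chase 'c': 0 ⇒ 0;  out=∅∪out(0)=∅
  fail(7) 'a': from fail(0)=0 chase 'a': 0 ⇒ 0;  out=∅∪out(0)=∅
  fail(12) 'd': from fail(0)=0 chase 'd': 0 ⇒ 0;  out=∅∪out(0)=∅
  fail(14) 'b': from fail(0)=0 chase 'b': 0 ⇒ 0;  out=∅∪out(0)=∅
  fail(2) 'cd': from fail(1)=0 chase 'd': 0 ⇒ 12;  out=∅∪out(12)=∅
  fail(8) 'ab': from fail(7)=0 chase 'b': 0 ⇒ 14;  out=∅∪out(14)=∅
  fail(13) 'da': from fail(12)=0 chase 'a': 0 ⇒ 7;  out={2}∪out(7)={2}
  fail(15) 'bc': from fail(14)=0 chase 'c': 0 ⇒ 1;  out=∅∪out(1)=∅
  fail(3) 'cdd': from fail(2)=12 chase 'd': 12→0 ⇒ 12;  out=∅∪out(12)=∅
  fail(9) 'abc': from fail(8)=14 chase 'c': 14 ⇒ 15;  out=∅∪out(15)=∅
  fail(16) 'bcd': from fail(15)=1 chase 'd': 1 ⇒ 2;  out=∅∪out(2)=∅
  fail(4) 'cdda': from fail(3)=12 chase 'a': 12 ⇒ 13;  out=∅∪out(13)={2}
  fail(10) 'abcd': from fail(9)=15 chase 'd': 15 ⇒ 16;  out=∅∪out(16)=∅
  fail(17) 'bcdd': from fail(16)=2 chase 'd': 2 ⇒ 3;  out={3}∪out(3)={3}
  fail(5) 'cddab': from fail(4)=13 chase 'b': 13→7 ⇒ 8;  out=∅∪out(8)=∅
  fail(11) 'abcdd': from fail(10)=16 chase 'd': 16 ⇒ 17;  out={1}∪out(17)={1,3}
  fail(6) 'cddaba': from fail(5)=8 chase 'a': 8→14→0 ⇒ 7;  out={0}∪out(7)={0}

Text stream:
[0] read 'a'  n0⇒n7
[1] read 'c'  n7⇒n1 (fail-walked)
[2] read 'd'  n1⇒n2
[3] read 'a'  n2⇒n13 (fail-walked)  ** P2@[2:3]
[4] read 'a'  n13⇒n7 (fail-walked)
[5] read 'b'  n7⇒n8
[6] read 'c'  n8⇒n9
[7] read 'd'  n9⇒n10
[8] read 'd'  n10⇒n11  ** P1@[4:8],P3@[5:8]
[9] read 'a'  n11⇒n4 (fail-walked)  ** P2@[8:9]
[10] read 'c'  n4⇒n1 (fail-walked)
[11] read 'a'  n1⇒n7 (fail-walked)
[12] read 'b'  n7⇒n8
[13] read 'c'  n8⇒n9
[14] read 'd'  n9⇒n10
[15] read 'd'  n10⇒n11  ** P1@[11:15],P3@[12:15]
[16] read 'b'  n11⇒n14 (fail-walked)
[17] read 'b'  n14⇒n14 (fail-walked)
[18] read 'c'  n14⇒n15
[19] read 'd'  n15⇒n16
[20] read 'd'  n16⇒n17  ** P3@[17:20]
[21] read 'b'  n17⇒n14 (fail-walked)
[22] read 'c'  n14⇒n15
[23] read 'd'  n15⇒n16
[24] read 'd'  n16⇒n17  ** P3@[21:24]
[25] read 'a'  n17⇒n4 (fail-walked)  ** P2@[24:25]
[26] read 'b'  n4⇒n5
[27] read 'a'  n5⇒n6  ** P0@[22:27]
[28] read 'b'  n6⇒n8 (fail-walked)
[29] read 'b'  n8⇒n14 (fail-walked)
[30] read 'd'  n14⇒n12 (fail-walked)
[31] read 'd'  n12⇒n12 (fail-walked)
[32] read 'a'  n12⇒n13  ** P2@[31:32]
[33] read 'b'  n13⇒n8 (fail-walked)
[34] read 'c'  n8⇒n9
[35] read 'd'  n9⇒n10
[36] read 'd'  n10⇒n11  ** P1@[32:36],P3@[33:36]
[37] read 'c'  n11⇒n1 (fail-walked)
[38] read 'd'  n1⇒n2
[39] read 'a'  n2⇒n13 (fail-walked)  ** P2@[38:39]
[40] read 'c'  n13⇒n1 (fail-walked)
[41] read 'a'  n1⇒n7 (fail-walked)
[42] read 'b'  n7⇒n8
[43] read 'c'  n8⇒n9
[44] read 'd'  n9⇒n10
[45] read 'd'  n10⇒n11  ** P1@[41:45],P3@[42:45]
[46] read 'c'  n11⇒n1 (fail-walked)
[47] read 'd'  n1⇒n2
[48] read 'd'  n2⇒n3
[49] read 'a'  n3⇒n4  ** P2@[48:49]
[50] read 'b'  n4⇒n5
[51] read 'a'  n5⇒n6  ** P0@[46:51]
[52] read 'b'  n6⇒n8 (fail-walked)
[53] read 'c'  n8⇒n9
[54] read 'c'  n9⇒n1 (fail-walked)
[55] read 'd'  n1⇒n2
[56] read 'a'  n2⇒n13 (fail-walked)  ** P2@[55:56]
[57] read 'b'  n13⇒n8 (fail-walked)
[58] read 'c'  n8⇒n9
[59] read 'd'  n9⇒n10
[60] read 'd'  n10⇒n11  ** P1@[56:60],P3@[57:60]
[61] read 'd'  n11⇒n12 (fail-walked)
[62] read 'c'  n12⇒n1 (fail-walked)
[63] read 'c'  n1⇒n1 (fail-walked)

Matches: [[3,2],[8,1],[8,3],[9,2],[15,1],[15,3],[20,3],[24,3],[25,2],[27,0],[32,2],[36,1],[36,3],[39,2],[45,1],[45,3],[49,2],[51,0],[56,2],[60,1],[60,3]]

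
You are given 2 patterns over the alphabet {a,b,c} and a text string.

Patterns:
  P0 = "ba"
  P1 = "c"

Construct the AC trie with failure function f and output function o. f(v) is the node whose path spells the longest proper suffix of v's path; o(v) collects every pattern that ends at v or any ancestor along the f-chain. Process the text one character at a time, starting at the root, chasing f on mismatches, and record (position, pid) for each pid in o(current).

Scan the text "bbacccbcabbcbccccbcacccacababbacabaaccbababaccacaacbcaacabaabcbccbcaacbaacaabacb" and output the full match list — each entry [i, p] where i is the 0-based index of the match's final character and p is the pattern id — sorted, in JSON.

Build:
Trie nodes:
  n0 'ε': b→1 c→3
  n1 'b': a→2
  n2 'ba': ·  ←P0
  n3 'c': ·  ←P1

BFS fail/out derivation:
  n1('b'): parent n0 fail=0; on 'b' 0 → fail=0;  out ∅∪∅=∅
  n3('c'): parent n0 fail=0; on 'c' 0 → fail=0;  out {1}∪∅={1}
  n2('ba'): parent n1 fail=0; on 'a' 0 → fail=0;  out {0}∪∅={0}

Text stream:
i=0 'b': node 0→1
i=1 'b': node 1→1 (fail-walked)
i=2 'a': node 1→2  → match P0@[1:2]
i=3 'c': node 2→3 (fail-walked)  → match P1@[3:3]
i=4 'c': node 3→3 (fail-walked)  → match P1@[4:4]
i=5 'c': node 3→3 (fail-walked)  → match P1@[5:5]
i=6 'b': node 3→1 (fail-walked)
i=7 'c': node 1→3 (fail-walked)  → match P1@[7:7]
i=8 'a': node 3→0 (fail-walked)
i=9 'b': node 0→1
i=10 'b': node 1→1 (fail-walked)
i=11 'c': node 1→3 (fail-walked)  → match P1@[11:11]
i=12 'b': node 3→1 (fail-walked)
i=13 'c': node 1→3 (fail-walked)  → match P1@[13:13]
i=14 'c': node 3→3 (fail-walked)  → match P1@[14:14]
i=15 'c': node 3→3 (fail-walked)  → match P1@[15:15]
i=16 'c': node 3→3 (fail-walked)  → match P1@[16:16]
i=17 'b': node 3→1 (fail-walked)
i=18 'c': node 1→3 (fail-walked)  → match P1@[18:18]
i=19 'a': node 3→0 (fail-walked)
i=20 'c': node 0→3  → match P1@[20:20]
i=21 'c': node 3→3 (fail-walked)  → match P1@[21:21]
i=22 'c': node 3→3 (fail-walked)  → match P1@[22:22]
i=23 'a': node 3→0 (fail-walked)
i=24 'c': node 0→3  → match P1@[24:24]
i=25 'a': node 3→0 (fail-walked)
i=26 'b': node 0→1
i=27 'a': node 1→2  → match P0@[26:27]
i=28 'b': node 2→1 (fail-walked)
i=29 'b': node 1→1 (fail-walked)
i=30 'a': node 1→2  → match P0@[29:30]
i=31 'c': node 2→3 (fail-walked)  → match P1@[31:31]
i=32 'a': node 3→0 (fail-walked)
i=33 'b': node 0→1
i=34 'a': node 1→2  → match P0@[33:34]
i=35 'a': node 2→0 (fail-walked)
i=36 'c': node 0→3  → match P1@[36:36]
i=37 'c': node 3→3 (fail-walked)  → match P1@[37:37]
i=38 'b': node 3→1 (fail-walked)
i=39 'a': node 1→2  → match P0@[38:39]
i=40 'b': node 2→1 (fail-walked)
i=41 'a': node 1→2  → match P0@[40:41]
i=42 'b': node 2→1 (fail-walked)
i=43 'a': node 1→2  → match P0@[42:43]
i=44 'c': node 2→3 (fail-walked)  → match P1@[44:44]
i=45 'c': node 3→3 (fail-walked)  → match P1@[45:45]
i=46 'a': node 3→0 (fail-walked)
i=47 'c': node 0→3  → match P1@[47:47]
i=48 'a': node 3→0 (fail-walked)
i=49 'a': node 0→0
i=50 'c': node 0→3  → match P1@[50:50]
i=51 'b': node 3→1 (fail-walked)
i=52 'c': node 1→3 (fail-walked)  → match P1@[52:52]
i=53 'a': node 3→0 (fail-walked)
i=54 'a': node 0→0
i=55 'c': node 0→3  → match P1@[55:55]
i=56 'a': node 3→0 (fail-walked)
i=57 'b': node 0→1
i=58 'a': node 1→2  → match P0@[57:58]
i=59 'a': node 2→0 (fail-walked)
i=60 'b': node 0→1
i=61 'c': node 1→3 (fail-walked)  → match P1@[61:61]
i=62 'b': node 3→1 (fail-walked)
i=63 'c': node 1→3 (fail-walked)  → match P1@[63:63]
i=64 'c': node 3→3 (fail-walked)  → match P1@[64:64]
i=65 'b': node 3→1 (fail-walked)
i=66 'c': node 1→3 (fail-walked)  → match P1@[66:66]
i=67 'a': node 3→0 (fail-walked)
i=68 'a': node 0→0
i=69 'c': node 0→3  → match P1@[69:69]
i=70 'b': node 3→1 (fail-walked)
i=71 'a': node 1→2  → match P0@[70:71]
i=72 'a': node 2→0 (fail-walked)
i=73 'c': node 0→3  → match P1@[73:73]
i=74 'a': node 3→0 (fail-walked)
i=75 'a': node 0→0
i=76 'b': node 0→1
i=77 'a': node 1→2  → match P0@[76:77]
i=78 'c': node 2→3 (fail-walked)  → match P1@[78:78]
i=79 'b': node 3→1 (fail-walked)

All matches (sorted): [[2,0],[3,1],[4,1],[5,1],[7,1],[11,1],[13,1],[14,1],[15,1],[16,1],[18,1],[20,1],[21,1],[22,1],[24,1],[27,0],[30,0],[31,1],[34,0],[36,1],[37,1],[39,0],[41,0],[43,0],[44,1],[45,1],[47,1],[50,1],[52,1],[55,1],[58,0],[61,1],[63,1],[64,1],[66,1],[69,1],[71,0],[73,1],[77,0],[78,1]]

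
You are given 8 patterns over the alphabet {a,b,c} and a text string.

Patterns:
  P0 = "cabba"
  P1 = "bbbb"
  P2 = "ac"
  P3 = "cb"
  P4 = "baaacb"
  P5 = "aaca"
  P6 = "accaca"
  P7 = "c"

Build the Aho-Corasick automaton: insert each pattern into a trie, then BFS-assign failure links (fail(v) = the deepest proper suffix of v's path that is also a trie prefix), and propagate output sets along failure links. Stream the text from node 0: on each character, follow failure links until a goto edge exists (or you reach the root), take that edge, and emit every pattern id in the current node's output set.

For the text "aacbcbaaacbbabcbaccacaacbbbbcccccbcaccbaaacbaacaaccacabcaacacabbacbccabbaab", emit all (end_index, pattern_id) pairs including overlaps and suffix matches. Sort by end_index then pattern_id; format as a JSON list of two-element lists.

Build:
Trie (insert patterns):
  0='ε' goto a→10 b→6 c→1
  1='c' goto a→2 b→12  [P7 ends]
  2='ca' goto b→3
  3='cab' goto b→4
  4='cabb' goto a→5
  5='cabba' goto ·  [P0 ends]
  6='b' goto a→13 b→7
  7='bb' goto b→8
  8='bbb' goto b→9
  9='bbbb' goto ·  [P1 ends]
  10='a' goto a→18 c→11
  11='ac' goto c→21  [P2 ends]
  12='cb' goto ·  [P3 ends]
  13='ba' goto a→14
  14='baa' goto a→15
  15='baaa' goto c→16
  16='baaac' goto b→17
  17='baaacb' goto ·  [P4 ends]
  18='aa' goto c→19
  19='aac' goto a→20
  20='aaca' goto ·  [P5 ends]
  21='acc' goto a→22
  22='acca' goto c→23
  23='accac' goto a→24
  24='accaca' goto ·  [P6 ends]

BFS fail/out derivation:
  fail(1) 'c': from fail(0)=0 chase 'c': 0 ⇒ 0;  out={7}∪out(0)={7}
  fail(6) 'b': from fail(0)=0 chase 'b': 0 ⇒ 0;  out=∅∪out(0)=∅
  fail(10) 'a': from fail(0)=0 chase 'a': 0 ⇒ 0;  out=∅∪out(0)=∅
  fail(2) 'ca': from fail(1)=0 chase 'a': 0 ⇒ 10;  out=∅∪out(10)=∅
  fail(7) 'bb': from fail(6)=0 chase 'b': 0 ⇒ 6;  out=∅∪out(6)=∅
  fail(11) 'ac': from fail(10)=0 chase 'c': 0 ⇒ 1;  out={2}∪out(1)={2,7}
  fail(12) 'cb': from fail(1)=0 chase 'b': 0 ⇒ 6;  out={3}∪out(6)={3}
  fail(13) 'ba': from fail(6)=0 chase 'a': 0 ⇒ 10;  out=∅∪out(10)=∅
  fail(18) 'aa': from fail(10)=0 chase 'a': 0 ⇒ 10;  out=∅∪out(10)=∅
  fail(3) 'cab': from fail(2)=10 chase 'b': 10→0 ⇒ 6;  out=∅∪out(6)=∅
  fail(8) 'bbb': from fail(7)=6 chase 'b': 6 ⇒ 7;  out=∅∪out(7)=∅
  fail(14) 'baa': from fail(13)=10 chase 'a': 10 ⇒ 18;  out=∅∪out(18)=∅
  fail(19) 'aac': from fail(18)=10 chase 'c': 10 ⇒ 11;  out=∅∪out(11)={2,7}
  fail(21) 'acc': from fail(11)=1 chase 'c': 1→0 ⇒ 1;  out=∅∪out(1)={7}
  fail(4) 'cabb': from fail(3)=6 chase 'b': 6 ⇒ 7;  out=∅∪out(7)=∅
  fail(9) 'bbbb': from fail(8)=7 chase 'b': 7 ⇒ 8;  out={1}∪out(8)={1}
  fail(15) 'baaa': from fail(14)=18 chase 'a': 18→10 ⇒ 18;  out=∅∪out(18)=∅
  fail(20) 'aaca': from fail(19)=11 chase 'a': 11→1 ⇒ 2;  out={5}∪out(2)={5}
  fail(22) 'acca': from fail(21)=1 chase 'a': 1 ⇒ 2;  out=∅∪out(2)=∅
  fail(5) 'cabba': from fail(4)=7 chase 'a': 7→6 ⇒ 13;  out={0}∪out(13)={0}
  fail(16) 'baaac': from fail(15)=18 chase 'c': 18 ⇒ 19;  out=∅∪out(19)={2,7}
  fail(23) 'accac': from fail(22)=2 chase 'c': 2→10 ⇒ 11;  out=∅∪out(11)={2,7}
  fail(17) 'baaacb': from fail(16)=19 chase 'b': 19→11→1 ⇒ 12;  out={4}∪out(12)={3,4}
  fail(24) 'accaca': from fail(23)=11 chase 'a': 11→1 ⇒ 2;  out={6}∪out(2)={6}

Run:
[0] read 'a'  n0⇒n10
[1] read 'a'  n10⇒n18
[2] read 'c'  n18⇒n19  ** P2@[1:2],P7@[2:2]
[3] read 'b'  n19⇒n12 (via fail)  ** P3@[2:3]
[4] read 'c'  n12⇒n1 (via fail)  ** P7@[4:4]
[5] read 'b'  n1⇒n12  ** P3@[4:5]
[6] read 'a'  n12⇒n13 (via fail)
[7] read 'a'  n13⇒n14
[8] read 'a'  n14⇒n15
[9] read 'c'  n15⇒n16  ** P2@[8:9],P7@[9:9]
[10] read 'b'  n16⇒n17  ** P3@[9:10],P4@[5:10]
[11] read 'b'  n17⇒n7 (via fail)
[12] read 'a'  n7⇒n13 (via fail)
[13] read 'b'  n13⇒n6 (via fail)
[14] read 'c'  n6⇒n1 (via fail)  ** P7@[14:14]
[15] read 'b'  n1⇒n12  ** P3@[14:15]
[16] read 'a'  n12⇒n13 (via fail)
[17] read 'c'  n13⇒n11 (via fail)  ** P2@[16:17],P7@[17:17]
[18] read 'c'  n11⇒n21  ** P7@[18:18]
[19] read 'a'  n21⇒n22
[20] read 'c'  n22⇒n23  ** P2@[19:20],P7@[20:20]
[21] read 'a'  n23⇒n24  ** P6@[16:21]
[22] read 'a'  n24⇒n18 (via fail)
[23] read 'c'  n18⇒n19  ** P2@[22:23],P7@[23:23]
[24] read 'b'  n19⇒n12 (via fail)  ** P3@[23:24]
[25] read 'b'  n12⇒n7 (via fail)
[26] read 'b'  n7⇒n8
[27] read 'b'  n8⇒n9  ** P1@[24:27]
[28] read 'c'  n9⇒n1 (via fail)  ** P7@[28:28]
[29] read 'c'  n1⇒n1 (via fail)  ** P7@[29:29]
[30] read 'c'  n1⇒n1 (via fail)  ** P7@[30:30]
[31] read 'c'  n1⇒n1 (via fail)  ** P7@[31:31]
[32] read 'c'  n1⇒n1 (via fail)  ** P7@[32:32]
[33] read 'b'  n1⇒n12  ** P3@[32:33]
[34] read 'c'  n12⇒n1 (via fail)  ** P7@[34:34]
[35] read 'a'  n1⇒n2
[36] read 'c'  n2⇒n11 (via fail)  ** P2@[35:36],P7@[36:36]
[37] read 'c'  n11⇒n21  ** P7@[37:37]
[38] read 'b'  n21⇒n12 (via fail)  ** P3@[37:38]
[39] read 'a'  n12⇒n13 (via fail)
[40] read 'a'  n13⇒n14
[41] read 'a'  n14⇒n15
[42] read 'c'  n15⇒n16  ** P2@[41:42],P7@[42:42]
[43] read 'b'  n16⇒n17  ** P3@[42:43],P4@[38:43]
[44] read 'a'  n17⇒n13 (via fail)
[45] read 'a'  n13⇒n14
[46] read 'c'  n14⇒n19 (via fail)  ** P2@[45:46],P7@[46:46]
[47] read 'a'  n19⇒n20  ** P5@[44:47]
[48] read 'a'  n20⇒n18 (via fail)
[49] read 'c'  n18⇒n19  ** P2@[48:49],P7@[49:49]
[50] read 'c'  n19⇒n21 (via fail)  ** P7@[50:50]
[51] read 'a'  n21⇒n22
[52] read 'c'  n22⇒n23  ** P2@[51:52],P7@[52:52]
[53] read 'a'  n23⇒n24  ** P6@[48:53]
[54] read 'b'  n24⇒n3 (via fail)
[55] read 'c'  n3⇒n1 (via fail)  ** P7@[55:55]
[56] read 'a'  n1⇒n2
[57] read 'a'  n2⇒n18 (via fail)
[58] read 'c'  n18⇒n19  ** P2@[57:58],P7@[58:58]
[59] read 'a'  n19⇒n20  ** P5@[56:59]
[60] read 'c'  n20⇒n11 (via fail)  ** P2@[59:60],P7@[60:60]
[61] read 'a'  n11⇒n2 (via fail)
[62] read 'b'  n2⇒n3
[63] read 'b'  n3⇒n4
[64] read 'a'  n4⇒n5  ** P0@[60:64]
[65] read 'c'  n5⇒n11 (via fail)  ** P2@[64:65],P7@[65:65]
[66] read 'b'  n11⇒n12 (via fail)  ** P3@[65:66]
[67] read 'c'  n12⇒n1 (via fail)  ** P7@[67:67]
[68] read 'c'  n1⇒n1 (via fail)  ** P7@[68:68]
[69] read 'a'  n1⇒n2
[70] read 'b'  n2⇒n3
[71] read 'b'  n3⇒n4
[72] read 'a'  n4⇒n5  ** P0@[68:72]
[73] read 'a'  n5⇒n14 (via fail)
[74] read 'b'  n14⇒n6 (via fail)

Result: [[2,2],[2,7],[3,3],[4,7],[5,3],[9,2],[9,7],[10,3],[10,4],[14,7],[15,3],[17,2],[17,7],[18,7],[20,2],[20,7],[21,6],[23,2],[23,7],[24,3],[27,1],[28,7],[29,7],[30,7],[31,7],[32,7],[33,3],[34,7],[36,2],[36,7],[37,7],[38,3],[42,2],[42,7],[43,3],[43,4],[46,2],[46,7],[47,5],[49,2],[49,7],[50,7],[52,2],[52,7],[53,6],[55,7],[58,2],[58,7],[59,5],[60,2],[60,7],[64,0],[65,2],[65,7],[66,3],[67,7],[68,7],[72,0]]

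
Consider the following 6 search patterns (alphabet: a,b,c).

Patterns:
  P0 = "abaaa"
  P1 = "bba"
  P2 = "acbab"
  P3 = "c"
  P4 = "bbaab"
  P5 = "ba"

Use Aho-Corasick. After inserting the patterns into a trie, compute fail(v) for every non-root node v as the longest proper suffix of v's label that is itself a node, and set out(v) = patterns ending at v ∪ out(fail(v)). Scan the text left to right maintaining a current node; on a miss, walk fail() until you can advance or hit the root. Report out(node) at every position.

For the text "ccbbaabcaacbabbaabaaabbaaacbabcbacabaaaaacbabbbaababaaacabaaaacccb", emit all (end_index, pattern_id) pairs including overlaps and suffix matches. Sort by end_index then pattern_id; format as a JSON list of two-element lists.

Build automaton:
Trie (insert patterns):
  n0 'ε': a→1 b→6 c→13
  n1 'a': b→2 c→9
  n2 'ab': a→3
  n3 'aba': a→4
  n4 'abaa': a→5
  n5 'abaaa': ·  [P0 ends]
  n6 'b': a→16 b→7
  n7 'bb': a→8
  n8 'bba': a→14  [P1 ends]
  n9 'ac': b→10
  n10 'acb': a→11
  n11 'acba': b→12
  n12 'acbab': ·  [P2 ends]
  n13 'c': ·  [P3 ends]
  n14 'bbaa': b→15
  n15 'bbaab': ·  [P4 ends]
  n16 'ba': ·  [P5 ends]

Failure links (BFS by depth):
  fail(1) 'a': from fail(0)=0 chase 'a': 0 ⇒ 0;  out=∅∪out(0)=∅
  fail(6) 'b': from fail(0)=0 chase 'b': 0 ⇒ 0;  out=∅∪out(0)=∅
  fail(13) 'c': from fail(0)=0 chase 'c': 0 ⇒ 0;  out={3}∪out(0)={3}
  fail(2) 'ab': from fail(1)=0 chase 'b': 0 ⇒ 6;  out=∅∪out(6)=∅
  fail(7) 'bb': from fail(6)=0 chase 'b': 0 ⇒ 6;  out=∅∪out(6)=∅
  fail(9) 'ac': from fail(1)=0 chase 'c': 0 ⇒ 13;  out=∅∪out(13)={3}
  fail(16) 'ba': from fail(6)=0 chase 'a': 0 ⇒ 1;  out={5}∪out(1)={5}
  fail(3) 'aba': from fail(2)=6 chase 'a': 6 ⇒ 16;  out=∅∪out(16)={5}
  fail(8) 'bba': from fail(7)=6 chase 'a': 6 ⇒ 16;  out={1}∪out(16)={1,5}
  fail(10) 'acb': from fail(9)=13 chase 'b': 13→0 ⇒ 6;  out=∅∪out(6)=∅
  fail(4) 'abaa': from fail(3)=16 chase 'a': 16→1→0 ⇒ 1;  out=∅∪out(1)=∅
  fail(11) 'acba': from fail(10)=6 chase 'a': 6 ⇒ 16;  out=∅∪out(16)={5}
  fail(14) 'bbaa': from fail(8)=16 chase 'a': 16→1→0 ⇒ 1;  out=∅∪out(1)=∅
  fail(5) 'abaaa': from fail(4)=1 chase 'a': 1→0 ⇒ 1;  out={0}∪out(1)={0}
  fail(12) 'acbab': from fail(11)=16 chase 'b': 16→1 ⇒ 2;  out={2}∪out(2)={2}
  fail(15) 'bbaab': from fail(14)=1 chase 'b': 1 ⇒ 2;  out={4}∪out(2)={4}

Text stream:
pos 0 'c': at 13  ** P3@[0:0]
pos 1 'c': at 13 ·f  ** P3@[1:1]
pos 2 'b': at 6 ·f
pos 3 'b': at 7
pos 4 'a': at 8  ** P1@[2:4],P5@[3:4]
pos 5 'a': at 14
pos 6 'b': at 15  ** P4@[2:6]
pos 7 'c': at 13 ·f  ** P3@[7:7]
pos 8 'a': at 1 ·f
pos 9 'a': at 1 ·f
pos 10 'c': at 9  ** P3@[10:10]
pos 11 'b': at 10
pos 12 'a': at 11  ** P5@[11:12]
pos 13 'b': at 12  ** P2@[9:13]
pos 14 'b': at 7 ·f
pos 15 'a': at 8  ** P1@[13:15],P5@[14:15]
pos 16 'a': at 14
pos 17 'b': at 15  ** P4@[13:17]
pos 18 'a': at 3 ·f  ** P5@[17:18]
pos 19 'a': at 4
pos 20 'a': at 5  ** P0@[16:20]
pos 21 'b': at 2 ·f
pos 22 'b': at 7 ·f
pos 23 'a': at 8  ** P1@[21:23],P5@[22:23]
pos 24 'a': at 14
pos 25 'a': at 1 ·f
pos 26 'c': at 9  ** P3@[26:26]
pos 27 'b': at 10
pos 28 'a': at 11  ** P5@[27:28]
pos 29 'b': at 12  ** P2@[25:29]
pos 30 'c': at 13 ·f  ** P3@[30:30]
pos 31 'b': at 6 ·f
pos 32 'a': at 16  ** P5@[31:32]
pos 33 'c': at 9 ·f  ** P3@[33:33]
pos 34 'a': at 1 ·f
pos 35 'b': at 2
pos 36 'a': at 3  ** P5@[35:36]
pos 37 'a': at 4
pos 38 'a': at 5  ** P0@[34:38]
pos 39 'a': at 1 ·f
pos 40 'a': at 1 ·f
pos 41 'c': at 9  ** P3@[41:41]
pos 42 'b': at 10
pos 43 'a': at 11  ** P5@[42:43]
pos 44 'b': at 12  ** P2@[40:44]
pos 45 'b': at 7 ·f
pos 46 'b': at 7 ·f
pos 47 'a': at 8  ** P1@[45:47],P5@[46:47]
pos 48 'a': at 14
pos 49 'b': at 15  ** P4@[45:49]
pos 50 'a': at 3 ·f  ** P5@[49:50]
pos 51 'b': at 2 ·f
pos 52 'a': at 3  ** P5@[51:52]
pos 53 'a': at 4
pos 54 'a': at 5  ** P0@[50:54]
pos 55 'c': at 9 ·f  ** P3@[55:55]
pos 56 'a': at 1 ·f
pos 57 'b': at 2
pos 58 'a': at 3  ** P5@[57:58]
pos 59 'a': at 4
pos 60 'a': at 5  ** P0@[56:60]
pos 61 'a': at 1 ·f
pos 62 'c': at 9  ** P3@[62:62]
pos 63 'c': at 13 ·f  ** P3@[63:63]
pos 64 'c': at 13 ·f  ** P3@[64:64]
pos 65 'b': at 6 ·f

All matches (sorted): [[0,3],[1,3],[4,1],[4,5],[6,4],[7,3],[10,3],[12,5],[13,2],[15,1],[15,5],[17,4],[18,5],[20,0],[23,1],[23,5],[26,3],[28,5],[29,2],[30,3],[32,5],[33,3],[36,5],[38,0],[41,3],[43,5],[44,2],[47,1],[47,5],[49,4],[50,5],[52,5],[54,0],[55,3],[58,5],[60,0],[62,3],[63,3],[64,3]]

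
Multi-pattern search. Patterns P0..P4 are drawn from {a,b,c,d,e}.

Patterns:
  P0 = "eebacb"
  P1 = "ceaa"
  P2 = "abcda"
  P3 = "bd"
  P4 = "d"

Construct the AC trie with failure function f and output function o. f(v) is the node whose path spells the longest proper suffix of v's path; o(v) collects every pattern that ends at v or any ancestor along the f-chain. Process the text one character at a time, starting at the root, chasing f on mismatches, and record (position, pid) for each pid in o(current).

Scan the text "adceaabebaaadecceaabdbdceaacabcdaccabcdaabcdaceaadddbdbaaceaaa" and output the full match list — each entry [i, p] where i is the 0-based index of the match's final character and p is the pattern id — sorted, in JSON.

Build:
Trie (insert patterns):
  n0 'ε': a→11 b→16 c→7 d→18 e→1
  n1 'e': e→2
  n2 'ee': b→3
  n3 'eeb': a→4
  n4 'eeba': c→5
  n5 'eebac': b→6
  n6 'eebacb': ·  ←P0
  n7 'c': e→8
  n8 'ce': a→9
  n9 'cea': a→10
  n10 'ceaa': ·  ←P1
  n11 'a': b→12
  n12 'ab': c→13
  n13 'abc': d→14
  n14 'abcd': a→15
  n15 'abcda': ·  ←P2
  n16 'b': d→17
  n17 'bd': ·  ←P3
  n18 'd': ·  ←P4

BFS fail/out derivation:
  n1('e'): parent n0 fail=0; on 'e' 0 → fail=0;  out ∅∪∅=∅
  n7('c'): parent n0 fail=0; on 'c' 0 → fail=0;  out ∅∪∅=∅
  n11('a'): parent n0 fail=0; on 'a' 0 → fail=0;  out ∅∪∅=∅
  n16('b'): parent n0 fail=0; on 'b' 0 → fail=0;  out ∅∪∅=∅
  n18('d'): parent n0 fail=0; on 'd' 0 → fail=0;  out {4}∪∅={4}
  n2('ee'): parent n1 fail=0; on 'e' 0 → fail=1;  out ∅∪∅=∅
  n8('ce'): parent n7 fail=0; on 'e' 0 → fail=1;  out ∅∪∅=∅
  n12('ab'): parent n11 fail=0; on 'b' 0 → fail=16;  out ∅∪∅=∅
  n17('bd'): parent n16 fail=0; on 'd' 0 → fail=18;  out {3}∪{4}={3,4}
  n3('eeb'): parent n2 fail=1; on 'b' 1→0 → fail=16;  out ∅∪∅=∅
  n9('cea'): parent n8 fail=1; on 'a' 1→0 → fail=11;  out ∅∪∅=∅
  n13('abc'): parent n12 fail=16; on 'c' 16→0 → fail=7;  out ∅∪∅=∅
  n4('eeba'): parent n3 fail=16; on 'a' 16→0 → fail=11;  out ∅∪∅=∅
  n10('ceaa'): parent n9 fail=11; on 'a' 11→0 → fail=11;  out {1}∪∅={1}
  n14('abcd'): parent n13 fail=7; on 'd' 7→0 → fail=18;  out ∅∪{4}={4}
  n5('eebac'): parent n4 fail=11; on 'c' 11→0 → fail=7;  out ∅∪∅=∅
  n15('abcda'): parent n14 fail=18; on 'a' 18→0 → fail=11;  out {2}∪∅={2}
  n6('eebacb'): parent n5 fail=7; on 'b' 7→0 → fail=16;  out {0}∪∅={0}

Run:
i=0 'a': node 0→11
i=1 'd': node 11→18 ·f  ** P4@[1:1]
i=2 'c': node 18→7 ·f
i=3 'e': node 7→8
i=4 'a': node 8→9
i=5 'a': node 9→10  ** P1@[2:5]
i=6 'b': node 10→12 ·f
i=7 'e': node 12→1 ·f
i=8 'b': node 1→16 ·f
i=9 'a': node 16→11 ·f
i=10 'a': node 11→11 ·f
i=11 'a': node 11→11 ·f
i=12 'd': node 11→18 ·f  ** P4@[12:12]
i=13 'e': node 18→1 ·f
i=14 'c': node 1→7 ·f
i=15 'c': node 7→7 ·f
i=16 'e': node 7→8
i=17 'a': node 8→9
i=18 'a': node 9→10  ** P1@[15:18]
i=19 'b': node 10→12 ·f
i=20 'd': node 12→17 ·f  ** P3@[19:20],P4@[20:20]
i=21 'b': node 17→16 ·f
i=22 'd': node 16→17  ** P3@[21:22],P4@[22:22]
i=23 'c': node 17→7 ·f
i=24 'e': node 7→8
i=25 'a': node 8→9
i=26 'a': node 9→10  ** P1@[23:26]
i=27 'c': node 10→7 ·f
i=28 'a': node 7→11 ·f
i=29 'b': node 11→12
i=30 'c': node 12→13
i=31 'd': node 13→14  ** P4@[31:31]
i=32 'a': node 14→15  ** P2@[28:32]
i=33 'c': node 15→7 ·f
i=34 'c': node 7→7 ·f
i=35 'a': node 7→11 ·f
i=36 'b': node 11→12
i=37 'c': node 12→13
i=38 'd': node 13→14  ** P4@[38:38]
i=39 'a': node 14→15  ** P2@[35:39]
i=40 'a': node 15→11 ·f
i=41 'b': node 11→12
i=42 'c': node 12→13
i=43 'd': node 13→14  ** P4@[43:43]
i=44 'a': node 14→15  ** P2@[40:44]
i=45 'c': node 15→7 ·f
i=46 'e': node 7→8
i=47 'a': node 8→9
i=48 'a': node 9→10  ** P1@[45:48]
i=49 'd': node 10→18 ·f  ** P4@[49:49]
i=50 'd': node 18→18 ·f  ** P4@[50:50]
i=51 'd': node 18→18 ·f  ** P4@[51:51]
i=52 'b': node 18→16 ·f
i=53 'd': node 16→17  ** P3@[52:53],P4@[53:53]
i=54 'b': node 17→16 ·f
i=55 'a': node 16→11 ·f
i=56 'a': node 11→11 ·f
i=57 'c': node 11→7 ·f
i=58 'e': node 7→8
i=59 'a': node 8→9
i=60 'a': node 9→10  ** P1@[57:60]
i=61 'a': node 10→11 ·f

Matches: [[1,4],[5,1],[12,4],[18,1],[20,3],[20,4],[22,3],[22,4],[26,1],[31,4],[32,2],[38,4],[39,2],[43,4],[44,2],[48,1],[49,4],[50,4],[51,4],[53,3],[53,4],[60,1]]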